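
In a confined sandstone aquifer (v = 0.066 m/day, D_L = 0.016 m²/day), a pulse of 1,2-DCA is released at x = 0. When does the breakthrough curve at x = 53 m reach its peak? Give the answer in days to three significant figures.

799 days

For the 1D instantaneous-source solution, setting ∂C/∂t = 0 at fixed x gives v²t² + 2Dt − x² = 0, so t = (√(D² + v²x²) − D)/v².
√(D² + v²x²) = √(0.016² + 0.066² × 53²) = 3.498; v² = 0.004356.
t = (3.498 − 0.016)/0.004356 = 799 days (vs. the pure-advection estimate x/v = 803 d).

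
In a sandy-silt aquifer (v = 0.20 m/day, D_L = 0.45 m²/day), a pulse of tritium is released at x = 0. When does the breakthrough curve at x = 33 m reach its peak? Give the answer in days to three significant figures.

For the 1D instantaneous-source solution, setting ∂C/∂t = 0 at fixed x gives v²t² + 2Dt − x² = 0, so t = (√(D² + v²x²) − D)/v².
√(D² + v²x²) = √(0.45² + 0.20² × 33²) = 6.615; v² = 0.04.
t = (6.615 − 0.45)/0.04 = 154 days (vs. the pure-advection estimate x/v = 165 d).

154 days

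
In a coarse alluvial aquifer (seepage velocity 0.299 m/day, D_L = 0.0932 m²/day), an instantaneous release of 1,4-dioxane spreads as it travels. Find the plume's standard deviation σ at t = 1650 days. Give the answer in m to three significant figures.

Dispersive spreading gives a Gaussian with σ² = 2Dt; advection only shifts the center.
σ = √(2 × 0.0932 × 1650) = 17.5 m.

17.5 m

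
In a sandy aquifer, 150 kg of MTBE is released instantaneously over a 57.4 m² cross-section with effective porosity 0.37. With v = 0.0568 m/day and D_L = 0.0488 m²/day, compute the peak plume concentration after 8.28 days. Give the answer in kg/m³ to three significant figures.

3.13 kg/m³

The peak of an instantaneous 1D plume sits at x = vt; there the Gaussian factor is 1 and C_max = M/(n_e·A·√(4πDt)), where n_e·A is the pore area the mass is dissolved in.
√(4πDt) = √(4π × 0.0488 × 8.28) = 2.253 m, so C_max = 150/(0.37 × 57.4 × 2.253) = 3.13 kg/m³.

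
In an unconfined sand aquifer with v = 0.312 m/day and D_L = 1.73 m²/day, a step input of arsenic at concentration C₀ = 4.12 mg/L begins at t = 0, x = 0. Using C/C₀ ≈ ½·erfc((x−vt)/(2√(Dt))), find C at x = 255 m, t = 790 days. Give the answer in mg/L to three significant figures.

For a continuous step input, C/C₀ ≈ ½·erfc((x−vt)/(2√(Dt))).
vt = 0.312 × 790 = 246.48 m and 2√(Dt) = 2√(1.73 × 790) = 73.94 m.
Argument (x−vt)/(2√(Dt)) = (255 − 246.48)/73.94 = 0.1152; ½·erfc(0.1152) = 0.4353.
C = 4.12 × 0.4353 = 1.79 mg/L.

1.79 mg/L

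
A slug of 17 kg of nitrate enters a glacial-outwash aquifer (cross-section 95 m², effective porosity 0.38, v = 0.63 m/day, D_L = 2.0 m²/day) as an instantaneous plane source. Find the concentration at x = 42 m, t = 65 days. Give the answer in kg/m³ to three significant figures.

For an instantaneous plane source, C(x,t) = M/(n_e·A·√(4πDt)) · exp(−(x−vt)²/(4Dt)), with n_e·A the pore (flow) area.
Plume center vt = 0.63 × 65 = 40.95 m, so the well at 42 m is 1.05 m downgradient of the peak.
√(4πDt) = 40.42 m, giving peak height M/(n_e·A·√(4πDt)) = 17/(0.38 × 95 × 40.42) = 0.01165 kg/m³.
(x−vt)²/(4Dt) = (1.05)²/(4 × 2.0 × 65) = 0.002120; exp(−0.002120) = 0.9979.
C = 0.01165 × 0.9979 = 0.0116 kg/m³.

0.0116 kg/m³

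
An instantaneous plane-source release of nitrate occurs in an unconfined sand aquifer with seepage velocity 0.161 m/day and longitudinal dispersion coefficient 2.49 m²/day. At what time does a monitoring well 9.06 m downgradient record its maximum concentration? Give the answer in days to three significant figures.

For the 1D instantaneous-source solution, setting ∂C/∂t = 0 at fixed x gives v²t² + 2Dt − x² = 0, so t = (√(D² + v²x²) − D)/v².
√(D² + v²x²) = √(2.49² + 0.161² × 9.06²) = 2.886; v² = 0.025921.
t = (2.886 − 2.49)/0.025921 = 15.3 days (vs. the pure-advection estimate x/v = 56.3 d).

15.3 days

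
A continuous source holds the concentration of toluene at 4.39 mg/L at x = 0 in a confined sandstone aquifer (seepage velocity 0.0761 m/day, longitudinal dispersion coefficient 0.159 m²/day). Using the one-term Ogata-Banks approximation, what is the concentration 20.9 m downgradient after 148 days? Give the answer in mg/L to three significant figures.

For a continuous step input, C/C₀ ≈ ½·erfc((x−vt)/(2√(Dt))).
vt = 0.0761 × 148 = 11.2628 m and 2√(Dt) = 2√(0.159 × 148) = 9.702 m.
Argument (x−vt)/(2√(Dt)) = (20.9 − 11.2628)/9.702 = 0.9933; ½·erfc(0.9933) = 0.08005.
C = 4.39 × 0.08005 = 0.351 mg/L.

0.351 mg/L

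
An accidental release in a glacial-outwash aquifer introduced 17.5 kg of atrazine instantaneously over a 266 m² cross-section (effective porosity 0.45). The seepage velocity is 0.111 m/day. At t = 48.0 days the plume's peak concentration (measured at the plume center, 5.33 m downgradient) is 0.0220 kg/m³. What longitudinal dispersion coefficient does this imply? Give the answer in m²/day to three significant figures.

At the plume center C_max = M/(n_e·A·√(4πDt)), so D = M²/(4πt·(n_e·A·C_max)²).
n_e·A·C_max = 0.45 × 266 × 0.0220 = 2.633 kg/m.
D = 17.5²/(4π × 48.0 × 2.633²) = 0.0732 m²/day.

0.0732 m²/day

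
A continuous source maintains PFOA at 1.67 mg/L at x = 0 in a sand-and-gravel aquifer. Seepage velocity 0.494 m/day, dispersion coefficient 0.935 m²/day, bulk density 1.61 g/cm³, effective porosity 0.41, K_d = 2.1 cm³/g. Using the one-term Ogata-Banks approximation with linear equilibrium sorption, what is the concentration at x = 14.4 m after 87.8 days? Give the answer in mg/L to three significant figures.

Retardation factor R = 1 + ρ_b·K_d/n = 1 + 1.61 × 2.1/0.41 = 9.246.
Sorption retards both mechanisms: v_R = v/R = 0.05343 m/day, D_R = D/R = 0.1011 m²/day.
v_R·t = 0.05343 × 87.8 = 4.691154 m; 2√(D_R t) = 5.959 m; argument = (14.4 − 4.691154)/5.959 = 1.629.
C = C₀ × ½·erfc(1.629) = 1.67 × 0.01062 = 0.0177 mg/L.

0.0177 mg/L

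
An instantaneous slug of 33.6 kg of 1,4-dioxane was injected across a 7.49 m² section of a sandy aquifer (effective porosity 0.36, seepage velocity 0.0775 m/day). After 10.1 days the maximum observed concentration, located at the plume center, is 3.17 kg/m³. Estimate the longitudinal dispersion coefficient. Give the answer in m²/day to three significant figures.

0.122 m²/day

At the plume center C_max = M/(n_e·A·√(4πDt)), so D = M²/(4πt·(n_e·A·C_max)²).
n_e·A·C_max = 0.36 × 7.49 × 3.17 = 8.548 kg/m.
D = 33.6²/(4π × 10.1 × 8.548²) = 0.122 m²/day.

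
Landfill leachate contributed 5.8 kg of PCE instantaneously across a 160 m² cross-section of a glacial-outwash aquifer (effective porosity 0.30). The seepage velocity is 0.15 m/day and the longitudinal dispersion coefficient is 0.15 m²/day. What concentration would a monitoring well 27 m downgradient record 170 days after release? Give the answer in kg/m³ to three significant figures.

0.00660 kg/m³

For an instantaneous plane source, C(x,t) = M/(n_e·A·√(4πDt)) · exp(−(x−vt)²/(4Dt)), with n_e·A the pore (flow) area.
Plume center vt = 0.15 × 170 = 25.5 m, so the well at 27 m is 1.5 m downgradient of the peak.
√(4πDt) = 17.90 m, giving peak height M/(n_e·A·√(4πDt)) = 5.8/(0.30 × 160 × 17.90) = 0.006750 kg/m³.
(x−vt)²/(4Dt) = (1.5)²/(4 × 0.15 × 170) = 0.02206; exp(−0.02206) = 0.9782.
C = 0.006750 × 0.9782 = 0.00660 kg/m³.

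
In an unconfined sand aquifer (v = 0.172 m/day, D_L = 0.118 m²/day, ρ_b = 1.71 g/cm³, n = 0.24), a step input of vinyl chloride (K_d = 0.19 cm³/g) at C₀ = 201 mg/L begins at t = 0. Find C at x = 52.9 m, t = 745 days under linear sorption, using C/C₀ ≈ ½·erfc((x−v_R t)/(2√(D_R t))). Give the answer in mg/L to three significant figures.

Retardation factor R = 1 + ρ_b·K_d/n = 1 + 1.71 × 0.19/0.24 = 2.354.
Sorption retards both mechanisms: v_R = v/R = 0.07307 m/day, D_R = D/R = 0.05013 m²/day.
v_R·t = 0.07307 × 745 = 54.43715 m; 2√(D_R t) = 12.22 m; argument = (52.9 − 54.43715)/12.22 = -0.1258.
C = C₀ × ½·erfc(-0.1258) = 201 × 0.5706 = 115 mg/L.

115 mg/L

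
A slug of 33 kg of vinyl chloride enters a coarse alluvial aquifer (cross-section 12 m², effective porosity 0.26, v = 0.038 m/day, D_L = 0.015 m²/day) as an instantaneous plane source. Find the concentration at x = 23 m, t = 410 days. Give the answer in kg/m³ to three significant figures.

For an instantaneous plane source, C(x,t) = M/(n_e·A·√(4πDt)) · exp(−(x−vt)²/(4Dt)), with n_e·A the pore (flow) area.
Plume center vt = 0.038 × 410 = 15.58 m, so the well at 23 m is 7.42 m downgradient of the peak.
√(4πDt) = 8.791 m, giving peak height M/(n_e·A·√(4πDt)) = 33/(0.26 × 12 × 8.791) = 1.203 kg/m³.
(x−vt)²/(4Dt) = (7.42)²/(4 × 0.015 × 410) = 2.238; exp(−2.238) = 0.1067.
C = 1.203 × 0.1067 = 0.128 kg/m³.

0.128 kg/m³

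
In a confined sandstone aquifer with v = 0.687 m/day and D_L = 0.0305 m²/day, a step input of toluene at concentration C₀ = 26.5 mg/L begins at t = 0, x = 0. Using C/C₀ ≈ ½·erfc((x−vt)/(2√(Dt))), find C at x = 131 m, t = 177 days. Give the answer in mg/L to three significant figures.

0.0560 mg/L

For a continuous step input, C/C₀ ≈ ½·erfc((x−vt)/(2√(Dt))).
vt = 0.687 × 177 = 121.599 m and 2√(Dt) = 2√(0.0305 × 177) = 4.647 m.
Argument (x−vt)/(2√(Dt)) = (131 − 121.599)/4.647 = 2.023; ½·erfc(2.023) = 0.002112.
C = 26.5 × 0.002112 = 0.0560 mg/L.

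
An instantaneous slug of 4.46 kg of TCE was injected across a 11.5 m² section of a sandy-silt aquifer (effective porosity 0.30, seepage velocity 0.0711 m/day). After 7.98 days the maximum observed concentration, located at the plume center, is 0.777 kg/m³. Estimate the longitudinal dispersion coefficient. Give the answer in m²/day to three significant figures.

0.0276 m²/day

At the plume center C_max = M/(n_e·A·√(4πDt)), so D = M²/(4πt·(n_e·A·C_max)²).
n_e·A·C_max = 0.30 × 11.5 × 0.777 = 2.681 kg/m.
D = 4.46²/(4π × 7.98 × 2.681²) = 0.0276 m²/day.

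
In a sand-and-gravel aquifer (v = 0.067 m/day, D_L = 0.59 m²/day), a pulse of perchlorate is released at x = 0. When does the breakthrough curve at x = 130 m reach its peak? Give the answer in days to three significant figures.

1810 days

For the 1D instantaneous-source solution, setting ∂C/∂t = 0 at fixed x gives v²t² + 2Dt − x² = 0, so t = (√(D² + v²x²) − D)/v².
√(D² + v²x²) = √(0.59² + 0.067² × 130²) = 8.730; v² = 0.004489.
t = (8.730 − 0.59)/0.004489 = 1810 days (vs. the pure-advection estimate x/v = 1940 d).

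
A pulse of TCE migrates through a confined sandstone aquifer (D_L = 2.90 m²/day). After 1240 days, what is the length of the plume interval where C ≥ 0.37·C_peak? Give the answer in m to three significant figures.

The plume is Gaussian with σ = √(2Dt) = √(2 × 2.90 × 1240) = 84.81 m.
C/C_peak = exp(−Δx²/(2σ²)) = 0.37 ⇒ Δx = σ·√(−2 ln 0.37) = 84.81 × 1.410 = 119.6 m.
Width = 2Δx = 239 m.

239 m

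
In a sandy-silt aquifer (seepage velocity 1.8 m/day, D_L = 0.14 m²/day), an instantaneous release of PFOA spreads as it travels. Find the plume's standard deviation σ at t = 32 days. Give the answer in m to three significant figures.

Dispersive spreading gives a Gaussian with σ² = 2Dt; advection only shifts the center.
σ = √(2 × 0.14 × 32) = 2.99 m.

2.99 m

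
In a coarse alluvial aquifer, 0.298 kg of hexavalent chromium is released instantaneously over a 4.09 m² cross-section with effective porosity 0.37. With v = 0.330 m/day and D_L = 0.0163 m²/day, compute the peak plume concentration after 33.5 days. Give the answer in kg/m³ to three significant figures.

0.0752 kg/m³

The peak of an instantaneous 1D plume sits at x = vt; there the Gaussian factor is 1 and C_max = M/(n_e·A·√(4πDt)), where n_e·A is the pore area the mass is dissolved in.
√(4πDt) = √(4π × 0.0163 × 33.5) = 2.620 m, so C_max = 0.298/(0.37 × 4.09 × 2.620) = 0.0752 kg/m³.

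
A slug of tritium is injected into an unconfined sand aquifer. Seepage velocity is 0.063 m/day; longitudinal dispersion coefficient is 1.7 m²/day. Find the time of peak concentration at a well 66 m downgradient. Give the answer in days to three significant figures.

703 days

For the 1D instantaneous-source solution, setting ∂C/∂t = 0 at fixed x gives v²t² + 2Dt − x² = 0, so t = (√(D² + v²x²) − D)/v².
√(D² + v²x²) = √(1.7² + 0.063² × 66²) = 4.492; v² = 0.003969.
t = (4.492 − 1.7)/0.003969 = 703 days (vs. the pure-advection estimate x/v = 1050 d).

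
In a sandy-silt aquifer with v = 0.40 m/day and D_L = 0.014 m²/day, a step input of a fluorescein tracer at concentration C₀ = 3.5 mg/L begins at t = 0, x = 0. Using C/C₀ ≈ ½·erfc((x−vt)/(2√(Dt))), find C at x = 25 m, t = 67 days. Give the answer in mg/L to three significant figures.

3.17 mg/L

For a continuous step input, C/C₀ ≈ ½·erfc((x−vt)/(2√(Dt))).
vt = 0.40 × 67 = 26.8 m and 2√(Dt) = 2√(0.014 × 67) = 1.937 m.
Argument (x−vt)/(2√(Dt)) = (25 − 26.8)/1.937 = -0.9293; ½·erfc(-0.9293) = 0.9056.
C = 3.5 × 0.9056 = 3.17 mg/L.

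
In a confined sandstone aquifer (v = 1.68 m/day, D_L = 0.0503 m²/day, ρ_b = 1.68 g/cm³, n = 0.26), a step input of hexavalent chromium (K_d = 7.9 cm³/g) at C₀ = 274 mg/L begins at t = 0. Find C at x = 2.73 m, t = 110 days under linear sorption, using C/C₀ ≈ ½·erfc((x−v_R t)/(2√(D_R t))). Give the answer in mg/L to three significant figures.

264 mg/L

Retardation factor R = 1 + ρ_b·K_d/n = 1 + 1.68 × 7.9/0.26 = 52.05.
Sorption retards both mechanisms: v_R = v/R = 0.03228 m/day, D_R = D/R = 0.0009664 m²/day.
v_R·t = 0.03228 × 110 = 3.5508 m; 2√(D_R t) = 0.6521 m; argument = (2.73 − 3.5508)/0.6521 = -1.259.
C = C₀ × ½·erfc(-1.259) = 274 × 0.9625 = 264 mg/L.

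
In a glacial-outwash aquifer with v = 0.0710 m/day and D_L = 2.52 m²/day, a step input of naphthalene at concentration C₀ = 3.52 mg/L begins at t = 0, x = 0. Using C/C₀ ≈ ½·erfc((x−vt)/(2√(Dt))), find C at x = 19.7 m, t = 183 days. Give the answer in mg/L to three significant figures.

For a continuous step input, C/C₀ ≈ ½·erfc((x−vt)/(2√(Dt))).
vt = 0.0710 × 183 = 12.993 m and 2√(Dt) = 2√(2.52 × 183) = 42.95 m.
Argument (x−vt)/(2√(Dt)) = (19.7 − 12.993)/42.95 = 0.1562; ½·erfc(0.1562) = 0.4126.
C = 3.52 × 0.4126 = 1.45 mg/L.

1.45 mg/L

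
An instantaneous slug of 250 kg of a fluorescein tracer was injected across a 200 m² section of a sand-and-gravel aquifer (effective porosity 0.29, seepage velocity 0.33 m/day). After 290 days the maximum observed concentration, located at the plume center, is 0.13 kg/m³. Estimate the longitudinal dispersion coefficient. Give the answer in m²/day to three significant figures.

0.302 m²/day

At the plume center C_max = M/(n_e·A·√(4πDt)), so D = M²/(4πt·(n_e·A·C_max)²).
n_e·A·C_max = 0.29 × 200 × 0.13 = 7.540 kg/m.
D = 250²/(4π × 290 × 7.540²) = 0.302 m²/day.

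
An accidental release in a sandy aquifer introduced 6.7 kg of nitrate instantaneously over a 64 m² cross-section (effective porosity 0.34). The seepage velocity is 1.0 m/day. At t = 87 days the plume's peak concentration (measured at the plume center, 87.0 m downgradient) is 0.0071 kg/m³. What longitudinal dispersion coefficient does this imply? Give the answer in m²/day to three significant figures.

1.72 m²/day

At the plume center C_max = M/(n_e·A·√(4πDt)), so D = M²/(4πt·(n_e·A·C_max)²).
n_e·A·C_max = 0.34 × 64 × 0.0071 = 0.1545 kg/m.
D = 6.7²/(4π × 87 × 0.1545²) = 1.72 m²/day.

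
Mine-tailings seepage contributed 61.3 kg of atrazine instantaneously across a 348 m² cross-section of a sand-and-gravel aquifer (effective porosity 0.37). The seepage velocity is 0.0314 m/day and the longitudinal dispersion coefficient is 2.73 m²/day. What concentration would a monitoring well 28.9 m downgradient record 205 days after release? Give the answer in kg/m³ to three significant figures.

For an instantaneous plane source, C(x,t) = M/(n_e·A·√(4πDt)) · exp(−(x−vt)²/(4Dt)), with n_e·A the pore (flow) area.
Plume center vt = 0.0314 × 205 = 6.437 m, so the well at 28.9 m is 22.463 m downgradient of the peak.
√(4πDt) = 83.86 m, giving peak height M/(n_e·A·√(4πDt)) = 61.3/(0.37 × 348 × 83.86) = 0.005677 kg/m³.
(x−vt)²/(4Dt) = (22.463)²/(4 × 2.73 × 205) = 0.2254; exp(−0.2254) = 0.7982.
C = 0.005677 × 0.7982 = 0.00453 kg/m³.

0.00453 kg/m³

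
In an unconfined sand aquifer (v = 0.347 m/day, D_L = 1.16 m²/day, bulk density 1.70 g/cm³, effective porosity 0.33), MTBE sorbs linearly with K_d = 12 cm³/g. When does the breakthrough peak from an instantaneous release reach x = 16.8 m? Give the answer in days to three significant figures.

2500 days

Retardation factor R = 1 + ρ_b·K_d/n = 1 + 1.70 × 12/0.33 = 62.82.
Sorption retards both mechanisms: v_R = v/R = 0.005524 m/day, D_R = D/R = 0.01847 m²/day.
Peak time from v_R²t² + 2D_R t − x² = 0: t = (√(D_R² + v_R²x²) − D_R)/v_R².
√(D_R² + v_R²x²) = √(0.01847² + 0.005524² × 16.8²) = 0.09462; v_R² = 3.051e-05.
t = (0.09462 − 0.01847)/3.051e-05 = 2500 days.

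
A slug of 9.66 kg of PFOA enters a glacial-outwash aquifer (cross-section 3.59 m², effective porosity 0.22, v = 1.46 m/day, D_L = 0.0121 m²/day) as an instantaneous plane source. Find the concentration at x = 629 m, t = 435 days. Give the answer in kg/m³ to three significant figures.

0.257 kg/m³

For an instantaneous plane source, C(x,t) = M/(n_e·A·√(4πDt)) · exp(−(x−vt)²/(4Dt)), with n_e·A the pore (flow) area.
Plume center vt = 1.46 × 435 = 635.1 m, so the well at 629 m is 6.1 m upgradient of the peak.
√(4πDt) = 8.133 m, giving peak height M/(n_e·A·√(4πDt)) = 9.66/(0.22 × 3.59 × 8.133) = 1.504 kg/m³.
(x−vt)²/(4Dt) = (-6.1)²/(4 × 0.0121 × 435) = 1.767; exp(−1.767) = 0.1708.
C = 1.504 × 0.1708 = 0.257 kg/m³.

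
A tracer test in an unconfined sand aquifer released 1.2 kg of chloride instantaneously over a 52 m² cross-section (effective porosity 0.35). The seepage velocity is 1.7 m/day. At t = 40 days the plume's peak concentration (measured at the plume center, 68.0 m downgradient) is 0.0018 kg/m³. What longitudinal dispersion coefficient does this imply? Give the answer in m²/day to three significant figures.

At the plume center C_max = M/(n_e·A·√(4πDt)), so D = M²/(4πt·(n_e·A·C_max)²).
n_e·A·C_max = 0.35 × 52 × 0.0018 = 0.03276 kg/m.
D = 1.2²/(4π × 40 × 0.03276²) = 2.67 m²/day.

2.67 m²/day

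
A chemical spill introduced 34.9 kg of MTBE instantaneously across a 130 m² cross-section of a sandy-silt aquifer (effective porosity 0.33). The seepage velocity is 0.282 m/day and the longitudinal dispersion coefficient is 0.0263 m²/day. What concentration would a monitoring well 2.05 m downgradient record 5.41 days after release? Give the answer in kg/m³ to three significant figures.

0.375 kg/m³

For an instantaneous plane source, C(x,t) = M/(n_e·A·√(4πDt)) · exp(−(x−vt)²/(4Dt)), with n_e·A the pore (flow) area.
Plume center vt = 0.282 × 5.41 = 1.52562 m, so the well at 2.05 m is 0.52438 m downgradient of the peak.
√(4πDt) = 1.337 m, giving peak height M/(n_e·A·√(4πDt)) = 34.9/(0.33 × 130 × 1.337) = 0.6085 kg/m³.
(x−vt)²/(4Dt) = (0.52438)²/(4 × 0.0263 × 5.41) = 0.4831; exp(−0.4831) = 0.6169.
C = 0.6085 × 0.6169 = 0.375 kg/m³.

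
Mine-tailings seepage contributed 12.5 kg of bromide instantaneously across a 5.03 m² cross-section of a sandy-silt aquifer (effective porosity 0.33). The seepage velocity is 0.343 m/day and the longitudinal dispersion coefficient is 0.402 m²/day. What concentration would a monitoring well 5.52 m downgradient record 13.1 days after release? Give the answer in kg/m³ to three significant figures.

For an instantaneous plane source, C(x,t) = M/(n_e·A·√(4πDt)) · exp(−(x−vt)²/(4Dt)), with n_e·A the pore (flow) area.
Plume center vt = 0.343 × 13.1 = 4.4933 m, so the well at 5.52 m is 1.0267 m downgradient of the peak.
√(4πDt) = 8.135 m, giving peak height M/(n_e·A·√(4πDt)) = 12.5/(0.33 × 5.03 × 8.135) = 0.9257 kg/m³.
(x−vt)²/(4Dt) = (1.0267)²/(4 × 0.402 × 13.1) = 0.05004; exp(−0.05004) = 0.9512.
C = 0.9257 × 0.9512 = 0.881 kg/m³.

0.881 kg/m³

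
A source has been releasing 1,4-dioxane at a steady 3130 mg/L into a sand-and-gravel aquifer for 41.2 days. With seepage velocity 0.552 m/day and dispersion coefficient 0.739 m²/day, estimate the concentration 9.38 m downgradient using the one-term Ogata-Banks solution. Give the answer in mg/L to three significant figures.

2990 mg/L

For a continuous step input, C/C₀ ≈ ½·erfc((x−vt)/(2√(Dt))).
vt = 0.552 × 41.2 = 22.7424 m and 2√(Dt) = 2√(0.739 × 41.2) = 11.04 m.
Argument (x−vt)/(2√(Dt)) = (9.38 − 22.7424)/11.04 = -1.210; ½·erfc(-1.210) = 0.9565.
C = 3130 × 0.9565 = 2990 mg/L.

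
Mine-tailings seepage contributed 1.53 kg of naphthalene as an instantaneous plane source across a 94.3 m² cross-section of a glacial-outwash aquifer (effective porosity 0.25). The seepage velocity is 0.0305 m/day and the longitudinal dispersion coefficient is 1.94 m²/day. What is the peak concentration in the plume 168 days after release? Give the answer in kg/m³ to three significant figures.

The peak of an instantaneous 1D plume sits at x = vt; there the Gaussian factor is 1 and C_max = M/(n_e·A·√(4πDt)), where n_e·A is the pore area the mass is dissolved in.
√(4πDt) = √(4π × 1.94 × 168) = 64.00 m, so C_max = 1.53/(0.25 × 94.3 × 64.00) = 0.00101 kg/m³.

0.00101 kg/m³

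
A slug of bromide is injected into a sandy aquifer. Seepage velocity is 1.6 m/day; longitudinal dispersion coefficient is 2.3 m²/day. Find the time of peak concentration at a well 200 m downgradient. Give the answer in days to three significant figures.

For the 1D instantaneous-source solution, setting ∂C/∂t = 0 at fixed x gives v²t² + 2Dt − x² = 0, so t = (√(D² + v²x²) − D)/v².
√(D² + v²x²) = √(2.3² + 1.6² × 200²) = 320.0; v² = 2.56.
t = (320.0 − 2.3)/2.56 = 124 days (vs. the pure-advection estimate x/v = 125 d).

124 days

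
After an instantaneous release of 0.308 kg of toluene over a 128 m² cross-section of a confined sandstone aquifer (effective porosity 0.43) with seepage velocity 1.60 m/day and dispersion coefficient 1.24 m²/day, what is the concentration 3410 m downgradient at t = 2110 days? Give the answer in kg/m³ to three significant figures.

For an instantaneous plane source, C(x,t) = M/(n_e·A·√(4πDt)) · exp(−(x−vt)²/(4Dt)), with n_e·A the pore (flow) area.
Plume center vt = 1.60 × 2110 = 3376 m, so the well at 3410 m is 34 m downgradient of the peak.
√(4πDt) = 181.3 m, giving peak height M/(n_e·A·√(4πDt)) = 0.308/(0.43 × 128 × 181.3) = 3.087e-05 kg/m³.
(x−vt)²/(4Dt) = (34)²/(4 × 1.24 × 2110) = 0.1105; exp(−0.1105) = 0.8954.
C = 3.087e-05 × 0.8954 = 2.76e-05 kg/m³.

2.76e-05 kg/m³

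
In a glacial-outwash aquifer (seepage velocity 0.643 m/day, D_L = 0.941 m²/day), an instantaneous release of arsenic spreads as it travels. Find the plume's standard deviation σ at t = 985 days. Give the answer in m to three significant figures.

Dispersive spreading gives a Gaussian with σ² = 2Dt; advection only shifts the center.
σ = √(2 × 0.941 × 985) = 43.1 m.

43.1 m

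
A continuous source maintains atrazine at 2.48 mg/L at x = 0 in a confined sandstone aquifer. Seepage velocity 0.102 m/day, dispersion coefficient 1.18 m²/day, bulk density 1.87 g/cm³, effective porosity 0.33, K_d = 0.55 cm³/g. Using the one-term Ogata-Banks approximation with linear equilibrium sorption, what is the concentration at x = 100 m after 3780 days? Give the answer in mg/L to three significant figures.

1.11 mg/L

Retardation factor R = 1 + ρ_b·K_d/n = 1 + 1.87 × 0.55/0.33 = 4.117.
Sorption retards both mechanisms: v_R = v/R = 0.02478 m/day, D_R = D/R = 0.2866 m²/day.
v_R·t = 0.02478 × 3780 = 93.6684 m; 2√(D_R t) = 65.83 m; argument = (100 − 93.6684)/65.83 = 0.09618.
C = C₀ × ½·erfc(0.09618) = 2.48 × 0.4459 = 1.11 mg/L.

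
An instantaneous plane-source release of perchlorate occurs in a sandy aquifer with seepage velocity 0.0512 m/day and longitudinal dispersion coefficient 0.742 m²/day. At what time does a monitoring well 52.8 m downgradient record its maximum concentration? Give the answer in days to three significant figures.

For the 1D instantaneous-source solution, setting ∂C/∂t = 0 at fixed x gives v²t² + 2Dt − x² = 0, so t = (√(D² + v²x²) − D)/v².
√(D² + v²x²) = √(0.742² + 0.0512² × 52.8²) = 2.803; v² = 0.00262144.
t = (2.803 − 0.742)/0.00262144 = 786 days (vs. the pure-advection estimate x/v = 1030 d).

786 days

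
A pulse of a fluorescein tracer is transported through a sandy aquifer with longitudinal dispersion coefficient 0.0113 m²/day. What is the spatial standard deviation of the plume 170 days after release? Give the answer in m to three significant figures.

1.96 m

Dispersive spreading gives a Gaussian with σ² = 2Dt; advection only shifts the center.
σ = √(2 × 0.0113 × 170) = 1.96 m.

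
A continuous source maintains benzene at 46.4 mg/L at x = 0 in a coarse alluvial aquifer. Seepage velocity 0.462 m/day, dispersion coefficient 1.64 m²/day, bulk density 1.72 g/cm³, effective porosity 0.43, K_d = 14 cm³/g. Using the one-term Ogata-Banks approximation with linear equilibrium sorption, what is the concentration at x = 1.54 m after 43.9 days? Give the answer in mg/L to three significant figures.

10.6 mg/L

Retardation factor R = 1 + ρ_b·K_d/n = 1 + 1.72 × 14/0.43 = 57.00.
Sorption retards both mechanisms: v_R = v/R = 0.008105 m/day, D_R = D/R = 0.02877 m²/day.
v_R·t = 0.008105 × 43.9 = 0.3558095 m; 2√(D_R t) = 2.248 m; argument = (1.54 − 0.3558095)/2.248 = 0.5268.
C = C₀ × ½·erfc(0.5268) = 46.4 × 0.2281 = 10.6 mg/L.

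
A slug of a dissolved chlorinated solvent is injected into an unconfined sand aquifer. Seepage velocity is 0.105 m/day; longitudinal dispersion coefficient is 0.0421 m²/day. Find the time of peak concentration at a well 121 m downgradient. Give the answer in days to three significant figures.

1150 days

For the 1D instantaneous-source solution, setting ∂C/∂t = 0 at fixed x gives v²t² + 2Dt − x² = 0, so t = (√(D² + v²x²) − D)/v².
√(D² + v²x²) = √(0.0421² + 0.105² × 121²) = 12.71; v² = 0.011025.
t = (12.71 − 0.0421)/0.011025 = 1150 days (vs. the pure-advection estimate x/v = 1150 d).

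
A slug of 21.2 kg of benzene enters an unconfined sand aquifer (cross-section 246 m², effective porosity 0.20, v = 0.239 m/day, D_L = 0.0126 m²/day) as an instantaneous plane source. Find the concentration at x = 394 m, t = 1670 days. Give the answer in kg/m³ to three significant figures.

For an instantaneous plane source, C(x,t) = M/(n_e·A·√(4πDt)) · exp(−(x−vt)²/(4Dt)), with n_e·A the pore (flow) area.
Plume center vt = 0.239 × 1670 = 399.13 m, so the well at 394 m is 5.13 m upgradient of the peak.
√(4πDt) = 16.26 m, giving peak height M/(n_e·A·√(4πDt)) = 21.2/(0.20 × 246 × 16.26) = 0.02650 kg/m³.
(x−vt)²/(4Dt) = (-5.13)²/(4 × 0.0126 × 1670) = 0.3127; exp(−0.3127) = 0.7315.
C = 0.02650 × 0.7315 = 0.0194 kg/m³.

0.0194 kg/m³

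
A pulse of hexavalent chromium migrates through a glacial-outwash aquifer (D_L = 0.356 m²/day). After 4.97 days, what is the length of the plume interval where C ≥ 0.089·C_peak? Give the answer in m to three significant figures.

The plume is Gaussian with σ = √(2Dt) = √(2 × 0.356 × 4.97) = 1.881 m.
C/C_peak = exp(−Δx²/(2σ²)) = 0.089 ⇒ Δx = σ·√(−2 ln 0.089) = 1.881 × 2.200 = 4.138 m.
Width = 2Δx = 8.28 m.

8.28 m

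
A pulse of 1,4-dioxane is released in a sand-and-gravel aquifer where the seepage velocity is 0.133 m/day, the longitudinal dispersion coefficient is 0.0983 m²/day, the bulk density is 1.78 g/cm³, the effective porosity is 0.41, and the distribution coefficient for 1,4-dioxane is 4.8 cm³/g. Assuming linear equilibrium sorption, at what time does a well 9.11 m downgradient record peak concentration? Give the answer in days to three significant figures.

Retardation factor R = 1 + ρ_b·K_d/n = 1 + 1.78 × 4.8/0.41 = 21.84.
Sorption retards both mechanisms: v_R = v/R = 0.006090 m/day, D_R = D/R = 0.004501 m²/day.
Peak time from v_R²t² + 2D_R t − x² = 0: t = (√(D_R² + v_R²x²) − D_R)/v_R².
√(D_R² + v_R²x²) = √(0.004501² + 0.006090² × 9.11²) = 0.05566; v_R² = 3.709e-05.
t = (0.05566 − 0.004501)/3.709e-05 = 1380 days.

1380 days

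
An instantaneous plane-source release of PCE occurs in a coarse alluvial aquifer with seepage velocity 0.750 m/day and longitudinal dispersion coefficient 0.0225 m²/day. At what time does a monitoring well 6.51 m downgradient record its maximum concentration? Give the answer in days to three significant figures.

8.64 days

For the 1D instantaneous-source solution, setting ∂C/∂t = 0 at fixed x gives v²t² + 2Dt − x² = 0, so t = (√(D² + v²x²) − D)/v².
√(D² + v²x²) = √(0.0225² + 0.750² × 6.51²) = 4.883; v² = 0.5625.
t = (4.883 − 0.0225)/0.5625 = 8.64 days (vs. the pure-advection estimate x/v = 8.68 d).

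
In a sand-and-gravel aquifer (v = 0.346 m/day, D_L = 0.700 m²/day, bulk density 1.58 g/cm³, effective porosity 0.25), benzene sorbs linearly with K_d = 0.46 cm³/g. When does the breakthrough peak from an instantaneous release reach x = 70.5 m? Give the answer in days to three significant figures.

774 days

Retardation factor R = 1 + ρ_b·K_d/n = 1 + 1.58 × 0.46/0.25 = 3.907.
Sorption retards both mechanisms: v_R = v/R = 0.08856 m/day, D_R = D/R = 0.1792 m²/day.
Peak time from v_R²t² + 2D_R t − x² = 0: t = (√(D_R² + v_R²x²) − D_R)/v_R².
√(D_R² + v_R²x²) = √(0.1792² + 0.08856² × 70.5²) = 6.246; v_R² = 0.007843.
t = (6.246 − 0.1792)/0.007843 = 774 days.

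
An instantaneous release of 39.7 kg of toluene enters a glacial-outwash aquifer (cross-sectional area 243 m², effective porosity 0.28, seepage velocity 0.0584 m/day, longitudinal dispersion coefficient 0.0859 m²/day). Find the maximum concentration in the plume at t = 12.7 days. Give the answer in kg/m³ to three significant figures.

The peak of an instantaneous 1D plume sits at x = vt; there the Gaussian factor is 1 and C_max = M/(n_e·A·√(4πDt)), where n_e·A is the pore area the mass is dissolved in.
√(4πDt) = √(4π × 0.0859 × 12.7) = 3.703 m, so C_max = 39.7/(0.28 × 243 × 3.703) = 0.158 kg/m³.

0.158 kg/m³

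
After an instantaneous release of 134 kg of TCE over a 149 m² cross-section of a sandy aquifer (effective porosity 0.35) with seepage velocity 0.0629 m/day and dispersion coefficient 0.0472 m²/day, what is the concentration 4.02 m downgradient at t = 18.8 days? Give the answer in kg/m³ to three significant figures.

0.0796 kg/m³

For an instantaneous plane source, C(x,t) = M/(n_e·A·√(4πDt)) · exp(−(x−vt)²/(4Dt)), with n_e·A the pore (flow) area.
Plume center vt = 0.0629 × 18.8 = 1.18252 m, so the well at 4.02 m is 2.83748 m downgradient of the peak.
√(4πDt) = 3.339 m, giving peak height M/(n_e·A·√(4πDt)) = 134/(0.35 × 149 × 3.339) = 0.7695 kg/m³.
(x−vt)²/(4Dt) = (2.83748)²/(4 × 0.0472 × 18.8) = 2.268; exp(−2.268) = 0.1035.
C = 0.7695 × 0.1035 = 0.0796 kg/m³.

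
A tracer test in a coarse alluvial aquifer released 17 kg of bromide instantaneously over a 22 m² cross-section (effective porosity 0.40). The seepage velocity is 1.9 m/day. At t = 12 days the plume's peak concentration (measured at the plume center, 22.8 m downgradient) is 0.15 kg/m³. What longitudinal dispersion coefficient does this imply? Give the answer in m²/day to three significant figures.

1.10 m²/day

At the plume center C_max = M/(n_e·A·√(4πDt)), so D = M²/(4πt·(n_e·A·C_max)²).
n_e·A·C_max = 0.40 × 22 × 0.15 = 1.320 kg/m.
D = 17²/(4π × 12 × 1.320²) = 1.10 m²/day.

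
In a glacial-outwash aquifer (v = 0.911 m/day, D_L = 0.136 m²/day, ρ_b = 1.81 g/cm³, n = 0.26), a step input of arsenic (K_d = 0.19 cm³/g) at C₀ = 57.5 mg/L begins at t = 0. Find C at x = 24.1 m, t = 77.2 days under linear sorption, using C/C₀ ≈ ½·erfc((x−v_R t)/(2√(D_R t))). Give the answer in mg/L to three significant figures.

56.4 mg/L

Retardation factor R = 1 + ρ_b·K_d/n = 1 + 1.81 × 0.19/0.26 = 2.323.
Sorption retards both mechanisms: v_R = v/R = 0.3922 m/day, D_R = D/R = 0.05854 m²/day.
v_R·t = 0.3922 × 77.2 = 30.27784 m; 2√(D_R t) = 4.252 m; argument = (24.1 − 30.27784)/4.252 = -1.453.
C = C₀ × ½·erfc(-1.453) = 57.5 × 0.9801 = 56.4 mg/L.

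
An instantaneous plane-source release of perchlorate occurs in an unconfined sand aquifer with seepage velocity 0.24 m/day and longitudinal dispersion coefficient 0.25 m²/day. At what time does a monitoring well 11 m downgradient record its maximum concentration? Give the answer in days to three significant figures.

For the 1D instantaneous-source solution, setting ∂C/∂t = 0 at fixed x gives v²t² + 2Dt − x² = 0, so t = (√(D² + v²x²) − D)/v².
√(D² + v²x²) = √(0.25² + 0.24² × 11²) = 2.652; v² = 0.0576.
t = (2.652 − 0.25)/0.0576 = 41.7 days (vs. the pure-advection estimate x/v = 45.8 d).

41.7 days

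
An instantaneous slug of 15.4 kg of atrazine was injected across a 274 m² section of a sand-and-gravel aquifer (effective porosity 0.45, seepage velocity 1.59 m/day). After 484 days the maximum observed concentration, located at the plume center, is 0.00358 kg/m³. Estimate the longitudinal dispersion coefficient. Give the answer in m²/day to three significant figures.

At the plume center C_max = M/(n_e·A·√(4πDt)), so D = M²/(4πt·(n_e·A·C_max)²).
n_e·A·C_max = 0.45 × 274 × 0.00358 = 0.4414 kg/m.
D = 15.4²/(4π × 484 × 0.4414²) = 0.200 m²/day.

0.200 m²/day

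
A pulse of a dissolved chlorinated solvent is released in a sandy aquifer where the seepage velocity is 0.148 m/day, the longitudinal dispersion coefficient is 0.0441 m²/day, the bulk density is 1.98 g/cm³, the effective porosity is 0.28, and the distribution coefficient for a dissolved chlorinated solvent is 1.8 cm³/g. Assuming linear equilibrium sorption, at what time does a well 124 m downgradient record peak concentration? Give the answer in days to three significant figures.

Retardation factor R = 1 + ρ_b·K_d/n = 1 + 1.98 × 1.8/0.28 = 13.73.
Sorption retards both mechanisms: v_R = v/R = 0.01078 m/day, D_R = D/R = 0.003212 m²/day.
Peak time from v_R²t² + 2D_R t − x² = 0: t = (√(D_R² + v_R²x²) − D_R)/v_R².
√(D_R² + v_R²x²) = √(0.003212² + 0.01078² × 124²) = 1.337; v_R² = 0.0001162.
t = (1.337 − 0.003212)/0.0001162 = 11500 days.

11500 days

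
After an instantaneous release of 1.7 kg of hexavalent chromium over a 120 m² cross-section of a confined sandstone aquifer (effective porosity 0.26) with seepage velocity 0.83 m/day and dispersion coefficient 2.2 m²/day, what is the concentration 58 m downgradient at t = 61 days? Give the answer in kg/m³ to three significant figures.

For an instantaneous plane source, C(x,t) = M/(n_e·A·√(4πDt)) · exp(−(x−vt)²/(4Dt)), with n_e·A the pore (flow) area.
Plume center vt = 0.83 × 61 = 50.63 m, so the well at 58 m is 7.37 m downgradient of the peak.
√(4πDt) = 41.07 m, giving peak height M/(n_e·A·√(4πDt)) = 1.7/(0.26 × 120 × 41.07) = 0.001327 kg/m³.
(x−vt)²/(4Dt) = (7.37)²/(4 × 2.2 × 61) = 0.1012; exp(−0.1012) = 0.9038.
C = 0.001327 × 0.9038 = 0.00120 kg/m³.

0.00120 kg/m³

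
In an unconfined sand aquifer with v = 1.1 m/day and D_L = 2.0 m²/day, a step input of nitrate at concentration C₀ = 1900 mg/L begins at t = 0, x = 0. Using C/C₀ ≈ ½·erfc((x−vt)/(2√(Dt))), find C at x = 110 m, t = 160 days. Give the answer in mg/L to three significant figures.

1890 mg/L

For a continuous step input, C/C₀ ≈ ½·erfc((x−vt)/(2√(Dt))).
vt = 1.1 × 160 = 176 m and 2√(Dt) = 2√(2.0 × 160) = 35.78 m.
Argument (x−vt)/(2√(Dt)) = (110 − 176)/35.78 = -1.845; ½·erfc(-1.845) = 0.9955.
C = 1900 × 0.9955 = 1890 mg/L.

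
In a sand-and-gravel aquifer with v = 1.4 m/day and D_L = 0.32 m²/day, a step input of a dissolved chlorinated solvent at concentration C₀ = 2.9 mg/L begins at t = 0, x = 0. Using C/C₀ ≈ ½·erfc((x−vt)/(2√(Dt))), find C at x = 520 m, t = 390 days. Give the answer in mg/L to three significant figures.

2.76 mg/L

For a continuous step input, C/C₀ ≈ ½·erfc((x−vt)/(2√(Dt))).
vt = 1.4 × 390 = 546 m and 2√(Dt) = 2√(0.32 × 390) = 22.34 m.
Argument (x−vt)/(2√(Dt)) = (520 − 546)/22.34 = -1.164; ½·erfc(-1.164) = 0.9501.
C = 2.9 × 0.9501 = 2.76 mg/L.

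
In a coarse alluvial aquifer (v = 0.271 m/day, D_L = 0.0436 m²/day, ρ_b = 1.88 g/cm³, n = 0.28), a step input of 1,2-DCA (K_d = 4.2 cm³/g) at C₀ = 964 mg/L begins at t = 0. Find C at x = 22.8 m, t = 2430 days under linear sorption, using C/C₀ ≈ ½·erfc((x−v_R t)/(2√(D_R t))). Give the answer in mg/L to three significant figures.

447 mg/L

Retardation factor R = 1 + ρ_b·K_d/n = 1 + 1.88 × 4.2/0.28 = 29.20.
Sorption retards both mechanisms: v_R = v/R = 0.009281 m/day, D_R = D/R = 0.001493 m²/day.
v_R·t = 0.009281 × 2430 = 22.55283 m; 2√(D_R t) = 3.809 m; argument = (22.8 − 22.55283)/3.809 = 0.06489.
C = C₀ × ½·erfc(0.06489) = 964 × 0.4634 = 447 mg/L.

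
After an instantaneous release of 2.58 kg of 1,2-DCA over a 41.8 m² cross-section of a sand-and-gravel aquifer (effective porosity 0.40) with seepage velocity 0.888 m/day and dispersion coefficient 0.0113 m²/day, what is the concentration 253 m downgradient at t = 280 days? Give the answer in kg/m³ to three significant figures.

0.00545 kg/m³

For an instantaneous plane source, C(x,t) = M/(n_e·A·√(4πDt)) · exp(−(x−vt)²/(4Dt)), with n_e·A the pore (flow) area.
Plume center vt = 0.888 × 280 = 248.64 m, so the well at 253 m is 4.36 m downgradient of the peak.
√(4πDt) = 6.306 m, giving peak height M/(n_e·A·√(4πDt)) = 2.58/(0.40 × 41.8 × 6.306) = 0.02447 kg/m³.
(x−vt)²/(4Dt) = (4.36)²/(4 × 0.0113 × 280) = 1.502; exp(−1.502) = 0.2227.
C = 0.02447 × 0.2227 = 0.00545 kg/m³.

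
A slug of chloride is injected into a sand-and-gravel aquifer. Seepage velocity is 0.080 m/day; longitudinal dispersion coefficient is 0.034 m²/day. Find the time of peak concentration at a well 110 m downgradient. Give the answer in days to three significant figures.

For the 1D instantaneous-source solution, setting ∂C/∂t = 0 at fixed x gives v²t² + 2Dt − x² = 0, so t = (√(D² + v²x²) − D)/v².
√(D² + v²x²) = √(0.034² + 0.080² × 110²) = 8.800; v² = 0.0064.
t = (8.800 − 0.034)/0.0064 = 1370 days (vs. the pure-advection estimate x/v = 1380 d).

1370 days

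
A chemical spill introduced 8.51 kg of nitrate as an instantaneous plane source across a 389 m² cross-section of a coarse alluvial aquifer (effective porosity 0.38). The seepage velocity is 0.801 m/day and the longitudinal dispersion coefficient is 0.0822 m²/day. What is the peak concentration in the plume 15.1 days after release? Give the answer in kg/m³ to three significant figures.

0.0146 kg/m³

The peak of an instantaneous 1D plume sits at x = vt; there the Gaussian factor is 1 and C_max = M/(n_e·A·√(4πDt)), where n_e·A is the pore area the mass is dissolved in.
√(4πDt) = √(4π × 0.0822 × 15.1) = 3.949 m, so C_max = 8.51/(0.38 × 389 × 3.949) = 0.0146 kg/m³.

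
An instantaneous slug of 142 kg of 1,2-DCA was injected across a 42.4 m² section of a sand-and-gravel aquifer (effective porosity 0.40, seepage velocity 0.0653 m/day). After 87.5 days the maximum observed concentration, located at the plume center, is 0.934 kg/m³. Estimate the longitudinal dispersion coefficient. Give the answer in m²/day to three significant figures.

0.0731 m²/day

At the plume center C_max = M/(n_e·A·√(4πDt)), so D = M²/(4πt·(n_e·A·C_max)²).
n_e·A·C_max = 0.40 × 42.4 × 0.934 = 15.84 kg/m.
D = 142²/(4π × 87.5 × 15.84²) = 0.0731 m²/day.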